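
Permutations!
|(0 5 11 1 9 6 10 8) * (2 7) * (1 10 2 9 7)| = 5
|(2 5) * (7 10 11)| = |(2 5)(7 10 11)| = 6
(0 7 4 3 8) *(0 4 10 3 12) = (0 7 10 3 8 4 12) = [7, 1, 2, 8, 12, 5, 6, 10, 4, 9, 3, 11, 0]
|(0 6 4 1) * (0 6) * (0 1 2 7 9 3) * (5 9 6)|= 20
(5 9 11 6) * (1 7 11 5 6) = (1 7 11)(5 9) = [0, 7, 2, 3, 4, 9, 6, 11, 8, 5, 10, 1]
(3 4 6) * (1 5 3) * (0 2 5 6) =(0 2 5 3 4)(1 6) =[2, 6, 5, 4, 0, 3, 1]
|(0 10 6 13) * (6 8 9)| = 6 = |(0 10 8 9 6 13)|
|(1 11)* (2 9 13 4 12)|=|(1 11)(2 9 13 4 12)|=10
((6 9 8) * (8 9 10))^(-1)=(6 8 10)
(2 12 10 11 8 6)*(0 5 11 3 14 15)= (0 5 11 8 6 2 12 10 3 14 15)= [5, 1, 12, 14, 4, 11, 2, 7, 6, 9, 3, 8, 10, 13, 15, 0]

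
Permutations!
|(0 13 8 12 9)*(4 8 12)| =|(0 13 12 9)(4 8)| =4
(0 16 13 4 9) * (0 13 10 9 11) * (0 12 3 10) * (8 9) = (0 16)(3 10 8 9 13 4 11 12) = [16, 1, 2, 10, 11, 5, 6, 7, 9, 13, 8, 12, 3, 4, 14, 15, 0]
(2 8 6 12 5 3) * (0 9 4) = (0 9 4)(2 8 6 12 5 3) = [9, 1, 8, 2, 0, 3, 12, 7, 6, 4, 10, 11, 5]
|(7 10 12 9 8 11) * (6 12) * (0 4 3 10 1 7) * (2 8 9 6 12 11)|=|(0 4 3 10 12 6 11)(1 7)(2 8)|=14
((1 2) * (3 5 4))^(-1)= (1 2)(3 4 5)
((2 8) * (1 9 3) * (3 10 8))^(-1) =(1 3 2 8 10 9)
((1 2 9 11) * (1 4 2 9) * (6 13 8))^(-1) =((1 9 11 4 2)(6 13 8))^(-1) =(1 2 4 11 9)(6 8 13)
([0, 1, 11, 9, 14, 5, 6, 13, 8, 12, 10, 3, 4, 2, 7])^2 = (2 3 12 14 13 11 9 4 7)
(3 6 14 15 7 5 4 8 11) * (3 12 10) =[0, 1, 2, 6, 8, 4, 14, 5, 11, 9, 3, 12, 10, 13, 15, 7] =(3 6 14 15 7 5 4 8 11 12 10)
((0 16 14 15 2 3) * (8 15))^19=(0 2 8 16 3 15 14)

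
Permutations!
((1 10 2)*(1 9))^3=((1 10 2 9))^3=(1 9 2 10)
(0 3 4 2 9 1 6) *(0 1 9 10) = (0 3 4 2 10)(1 6) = [3, 6, 10, 4, 2, 5, 1, 7, 8, 9, 0]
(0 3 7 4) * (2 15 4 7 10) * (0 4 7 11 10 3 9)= (0 9)(2 15 7 11 10)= [9, 1, 15, 3, 4, 5, 6, 11, 8, 0, 2, 10, 12, 13, 14, 7]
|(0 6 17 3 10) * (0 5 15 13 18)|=9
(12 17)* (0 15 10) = (0 15 10)(12 17) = [15, 1, 2, 3, 4, 5, 6, 7, 8, 9, 0, 11, 17, 13, 14, 10, 16, 12]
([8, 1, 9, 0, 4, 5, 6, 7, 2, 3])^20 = [0, 1, 2, 3, 4, 5, 6, 7, 8, 9]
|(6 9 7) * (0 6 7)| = |(0 6 9)| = 3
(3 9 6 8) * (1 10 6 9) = (1 10 6 8 3) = [0, 10, 2, 1, 4, 5, 8, 7, 3, 9, 6]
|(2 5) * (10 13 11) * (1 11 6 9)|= 6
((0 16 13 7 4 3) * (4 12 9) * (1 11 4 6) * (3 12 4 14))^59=(0 3 14 11 1 6 9 12 4 7 13 16)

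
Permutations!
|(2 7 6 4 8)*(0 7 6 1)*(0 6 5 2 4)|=4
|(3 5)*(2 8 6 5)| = 5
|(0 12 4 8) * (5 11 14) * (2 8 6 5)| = |(0 12 4 6 5 11 14 2 8)| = 9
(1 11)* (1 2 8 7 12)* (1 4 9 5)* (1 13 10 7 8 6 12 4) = (1 11 2 6 12)(4 9 5 13 10 7) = [0, 11, 6, 3, 9, 13, 12, 4, 8, 5, 7, 2, 1, 10]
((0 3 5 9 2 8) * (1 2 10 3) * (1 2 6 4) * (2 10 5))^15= (10)(5 9)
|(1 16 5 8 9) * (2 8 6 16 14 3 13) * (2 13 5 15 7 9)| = 18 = |(1 14 3 5 6 16 15 7 9)(2 8)|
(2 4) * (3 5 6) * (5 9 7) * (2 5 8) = (2 4 5 6 3 9 7 8) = [0, 1, 4, 9, 5, 6, 3, 8, 2, 7]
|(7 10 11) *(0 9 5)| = |(0 9 5)(7 10 11)| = 3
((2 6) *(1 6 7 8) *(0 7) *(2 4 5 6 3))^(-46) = ((0 7 8 1 3 2)(4 5 6))^(-46) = (0 8 3)(1 2 7)(4 6 5)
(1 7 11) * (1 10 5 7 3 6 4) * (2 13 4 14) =(1 3 6 14 2 13 4)(5 7 11 10) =[0, 3, 13, 6, 1, 7, 14, 11, 8, 9, 5, 10, 12, 4, 2]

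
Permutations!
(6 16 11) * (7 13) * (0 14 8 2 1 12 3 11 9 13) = (0 14 8 2 1 12 3 11 6 16 9 13 7) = [14, 12, 1, 11, 4, 5, 16, 0, 2, 13, 10, 6, 3, 7, 8, 15, 9]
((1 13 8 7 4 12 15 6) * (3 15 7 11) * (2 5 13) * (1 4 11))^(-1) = (1 8 13 5 2)(3 11 7 12 4 6 15)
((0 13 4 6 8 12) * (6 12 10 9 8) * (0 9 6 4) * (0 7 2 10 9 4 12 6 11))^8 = (0 7 10)(2 11 13)(4 12 6)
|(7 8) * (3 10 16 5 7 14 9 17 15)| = 10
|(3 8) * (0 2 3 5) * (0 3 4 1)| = 12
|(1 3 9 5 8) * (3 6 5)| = |(1 6 5 8)(3 9)| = 4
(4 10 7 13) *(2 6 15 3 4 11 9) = (2 6 15 3 4 10 7 13 11 9) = [0, 1, 6, 4, 10, 5, 15, 13, 8, 2, 7, 9, 12, 11, 14, 3]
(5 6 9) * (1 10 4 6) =(1 10 4 6 9 5) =[0, 10, 2, 3, 6, 1, 9, 7, 8, 5, 4]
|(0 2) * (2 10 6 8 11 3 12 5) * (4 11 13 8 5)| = |(0 10 6 5 2)(3 12 4 11)(8 13)| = 20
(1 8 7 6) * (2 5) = (1 8 7 6)(2 5) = [0, 8, 5, 3, 4, 2, 1, 6, 7]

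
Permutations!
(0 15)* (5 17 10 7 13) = (0 15)(5 17 10 7 13) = [15, 1, 2, 3, 4, 17, 6, 13, 8, 9, 7, 11, 12, 5, 14, 0, 16, 10]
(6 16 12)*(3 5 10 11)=(3 5 10 11)(6 16 12)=[0, 1, 2, 5, 4, 10, 16, 7, 8, 9, 11, 3, 6, 13, 14, 15, 12]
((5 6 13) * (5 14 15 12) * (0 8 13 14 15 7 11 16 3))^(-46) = (0 13 12 6 7 16)(3 8 15 5 14 11)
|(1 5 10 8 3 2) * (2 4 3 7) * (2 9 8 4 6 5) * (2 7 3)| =10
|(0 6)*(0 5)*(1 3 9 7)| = 12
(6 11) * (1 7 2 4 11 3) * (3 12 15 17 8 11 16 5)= (1 7 2 4 16 5 3)(6 12 15 17 8 11)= [0, 7, 4, 1, 16, 3, 12, 2, 11, 9, 10, 6, 15, 13, 14, 17, 5, 8]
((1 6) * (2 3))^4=(6)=((1 6)(2 3))^4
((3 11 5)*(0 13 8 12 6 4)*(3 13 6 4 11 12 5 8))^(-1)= ((0 6 11 8 5 13 3 12 4))^(-1)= (0 4 12 3 13 5 8 11 6)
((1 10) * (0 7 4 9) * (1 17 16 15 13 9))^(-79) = (0 7 4 1 10 17 16 15 13 9)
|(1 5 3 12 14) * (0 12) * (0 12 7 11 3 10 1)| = |(0 7 11 3 12 14)(1 5 10)| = 6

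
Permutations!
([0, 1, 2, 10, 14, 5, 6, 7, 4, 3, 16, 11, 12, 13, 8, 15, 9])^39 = [0, 1, 2, 9, 4, 5, 6, 7, 8, 16, 3, 11, 12, 13, 14, 15, 10]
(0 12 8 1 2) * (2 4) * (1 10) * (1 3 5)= (0 12 8 10 3 5 1 4 2)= [12, 4, 0, 5, 2, 1, 6, 7, 10, 9, 3, 11, 8]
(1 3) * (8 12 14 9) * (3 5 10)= (1 5 10 3)(8 12 14 9)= [0, 5, 2, 1, 4, 10, 6, 7, 12, 8, 3, 11, 14, 13, 9]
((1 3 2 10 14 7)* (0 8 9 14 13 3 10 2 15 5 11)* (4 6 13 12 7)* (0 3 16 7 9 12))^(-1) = ((0 8 12 9 14 4 6 13 16 7 1 10)(3 15 5 11))^(-1) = (0 10 1 7 16 13 6 4 14 9 12 8)(3 11 5 15)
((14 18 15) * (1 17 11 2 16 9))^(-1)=((1 17 11 2 16 9)(14 18 15))^(-1)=(1 9 16 2 11 17)(14 15 18)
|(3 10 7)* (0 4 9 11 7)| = 7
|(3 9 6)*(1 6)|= |(1 6 3 9)|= 4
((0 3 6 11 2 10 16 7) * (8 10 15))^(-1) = (0 7 16 10 8 15 2 11 6 3)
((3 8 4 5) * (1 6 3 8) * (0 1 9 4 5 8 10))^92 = ((0 1 6 3 9 4 8 5 10))^92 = (0 6 9 8 10 1 3 4 5)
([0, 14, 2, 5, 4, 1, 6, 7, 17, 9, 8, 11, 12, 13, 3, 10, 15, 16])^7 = (1 5 3 14)(8 16 10 17 15)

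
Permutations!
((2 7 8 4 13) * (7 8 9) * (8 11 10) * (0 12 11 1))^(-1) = ((0 12 11 10 8 4 13 2 1)(7 9))^(-1) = (0 1 2 13 4 8 10 11 12)(7 9)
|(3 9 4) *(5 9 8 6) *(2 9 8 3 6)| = 6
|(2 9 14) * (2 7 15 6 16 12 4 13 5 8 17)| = |(2 9 14 7 15 6 16 12 4 13 5 8 17)| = 13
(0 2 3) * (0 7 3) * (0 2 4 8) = (0 4 8)(3 7) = [4, 1, 2, 7, 8, 5, 6, 3, 0]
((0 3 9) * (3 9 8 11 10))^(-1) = (0 9)(3 10 11 8) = ((0 9)(3 8 11 10))^(-1)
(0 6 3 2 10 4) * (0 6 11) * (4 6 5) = (0 11)(2 10 6 3)(4 5) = [11, 1, 10, 2, 5, 4, 3, 7, 8, 9, 6, 0]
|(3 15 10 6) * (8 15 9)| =6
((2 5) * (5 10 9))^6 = ((2 10 9 5))^6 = (2 9)(5 10)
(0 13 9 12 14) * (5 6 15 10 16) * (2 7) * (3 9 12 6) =[13, 1, 7, 9, 4, 3, 15, 2, 8, 6, 16, 11, 14, 12, 0, 10, 5] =(0 13 12 14)(2 7)(3 9 6 15 10 16 5)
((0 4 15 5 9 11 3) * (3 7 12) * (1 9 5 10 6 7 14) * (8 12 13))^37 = ((0 4 15 10 6 7 13 8 12 3)(1 9 11 14))^37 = (0 8 6 4 12 7 15 3 13 10)(1 9 11 14)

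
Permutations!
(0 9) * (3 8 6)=(0 9)(3 8 6)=[9, 1, 2, 8, 4, 5, 3, 7, 6, 0]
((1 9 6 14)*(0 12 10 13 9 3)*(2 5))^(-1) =(0 3 1 14 6 9 13 10 12)(2 5)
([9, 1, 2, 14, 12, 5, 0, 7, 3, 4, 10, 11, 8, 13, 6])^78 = [14, 1, 2, 12, 0, 5, 3, 7, 4, 6, 10, 11, 9, 13, 8]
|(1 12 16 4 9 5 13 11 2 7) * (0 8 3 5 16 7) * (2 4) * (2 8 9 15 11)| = 24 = |(0 9 16 8 3 5 13 2)(1 12 7)(4 15 11)|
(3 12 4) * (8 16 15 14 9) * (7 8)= (3 12 4)(7 8 16 15 14 9)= [0, 1, 2, 12, 3, 5, 6, 8, 16, 7, 10, 11, 4, 13, 9, 14, 15]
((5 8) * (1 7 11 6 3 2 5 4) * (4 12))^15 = (1 2)(3 4)(5 7)(6 12)(8 11) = ((1 7 11 6 3 2 5 8 12 4))^15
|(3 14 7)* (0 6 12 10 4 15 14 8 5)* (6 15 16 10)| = 42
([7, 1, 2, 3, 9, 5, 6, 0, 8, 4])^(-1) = (0 7)(4 9)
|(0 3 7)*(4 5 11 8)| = 12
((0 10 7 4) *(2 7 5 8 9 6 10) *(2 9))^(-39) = (0 2 10)(4 8 6)(5 9 7)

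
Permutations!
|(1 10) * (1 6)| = 3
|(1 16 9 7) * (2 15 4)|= |(1 16 9 7)(2 15 4)|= 12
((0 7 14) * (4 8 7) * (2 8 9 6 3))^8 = ((0 4 9 6 3 2 8 7 14))^8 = (0 14 7 8 2 3 6 9 4)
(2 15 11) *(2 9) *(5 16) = (2 15 11 9)(5 16) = [0, 1, 15, 3, 4, 16, 6, 7, 8, 2, 10, 9, 12, 13, 14, 11, 5]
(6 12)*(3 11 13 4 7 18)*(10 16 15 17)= (3 11 13 4 7 18)(6 12)(10 16 15 17)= [0, 1, 2, 11, 7, 5, 12, 18, 8, 9, 16, 13, 6, 4, 14, 17, 15, 10, 3]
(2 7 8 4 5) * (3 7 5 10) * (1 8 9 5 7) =(1 8 4 10 3)(2 7 9 5) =[0, 8, 7, 1, 10, 2, 6, 9, 4, 5, 3]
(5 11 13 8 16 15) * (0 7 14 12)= [7, 1, 2, 3, 4, 11, 6, 14, 16, 9, 10, 13, 0, 8, 12, 5, 15]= (0 7 14 12)(5 11 13 8 16 15)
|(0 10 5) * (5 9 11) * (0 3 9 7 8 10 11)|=|(0 11 5 3 9)(7 8 10)|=15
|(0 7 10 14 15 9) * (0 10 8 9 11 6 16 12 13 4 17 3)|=15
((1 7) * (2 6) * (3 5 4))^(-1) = (1 7)(2 6)(3 4 5)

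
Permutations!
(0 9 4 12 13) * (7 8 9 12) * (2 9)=(0 12 13)(2 9 4 7 8)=[12, 1, 9, 3, 7, 5, 6, 8, 2, 4, 10, 11, 13, 0]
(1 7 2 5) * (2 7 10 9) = (1 10 9 2 5) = [0, 10, 5, 3, 4, 1, 6, 7, 8, 2, 9]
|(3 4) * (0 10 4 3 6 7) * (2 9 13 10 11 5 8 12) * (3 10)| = 13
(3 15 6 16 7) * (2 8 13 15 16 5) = (2 8 13 15 6 5)(3 16 7) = [0, 1, 8, 16, 4, 2, 5, 3, 13, 9, 10, 11, 12, 15, 14, 6, 7]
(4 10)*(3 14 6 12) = (3 14 6 12)(4 10) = [0, 1, 2, 14, 10, 5, 12, 7, 8, 9, 4, 11, 3, 13, 6]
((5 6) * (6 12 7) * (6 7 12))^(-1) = (12)(5 6)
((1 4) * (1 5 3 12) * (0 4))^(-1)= ((0 4 5 3 12 1))^(-1)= (0 1 12 3 5 4)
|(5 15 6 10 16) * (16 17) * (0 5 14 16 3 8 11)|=18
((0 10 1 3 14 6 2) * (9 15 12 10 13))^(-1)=(0 2 6 14 3 1 10 12 15 9 13)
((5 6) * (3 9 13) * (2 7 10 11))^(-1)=((2 7 10 11)(3 9 13)(5 6))^(-1)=(2 11 10 7)(3 13 9)(5 6)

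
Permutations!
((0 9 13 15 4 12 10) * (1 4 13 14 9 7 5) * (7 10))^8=(15)(1 7 4 5 12)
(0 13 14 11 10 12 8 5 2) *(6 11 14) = (14)(0 13 6 11 10 12 8 5 2) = [13, 1, 0, 3, 4, 2, 11, 7, 5, 9, 12, 10, 8, 6, 14]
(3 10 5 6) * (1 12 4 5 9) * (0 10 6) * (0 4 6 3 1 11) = (0 10 9 11)(1 12 6)(4 5) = [10, 12, 2, 3, 5, 4, 1, 7, 8, 11, 9, 0, 6]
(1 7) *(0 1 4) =(0 1 7 4) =[1, 7, 2, 3, 0, 5, 6, 4]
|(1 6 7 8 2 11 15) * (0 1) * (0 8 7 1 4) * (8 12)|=10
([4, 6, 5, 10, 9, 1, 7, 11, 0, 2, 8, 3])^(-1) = (0 8 10 3 11 7 6 1 5 2 9 4)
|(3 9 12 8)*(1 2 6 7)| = 4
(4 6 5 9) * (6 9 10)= (4 9)(5 10 6)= [0, 1, 2, 3, 9, 10, 5, 7, 8, 4, 6]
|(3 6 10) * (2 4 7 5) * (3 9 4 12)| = |(2 12 3 6 10 9 4 7 5)| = 9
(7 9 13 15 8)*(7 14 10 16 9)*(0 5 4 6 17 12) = [5, 1, 2, 3, 6, 4, 17, 7, 14, 13, 16, 11, 0, 15, 10, 8, 9, 12] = (0 5 4 6 17 12)(8 14 10 16 9 13 15)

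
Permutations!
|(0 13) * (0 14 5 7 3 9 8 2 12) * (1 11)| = 10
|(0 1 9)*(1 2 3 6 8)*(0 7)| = 8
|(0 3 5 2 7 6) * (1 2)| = |(0 3 5 1 2 7 6)| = 7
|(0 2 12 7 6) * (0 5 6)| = 4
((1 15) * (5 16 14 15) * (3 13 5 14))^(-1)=(1 15 14)(3 16 5 13)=((1 14 15)(3 13 5 16))^(-1)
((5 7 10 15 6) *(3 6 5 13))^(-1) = (3 13 6)(5 15 10 7)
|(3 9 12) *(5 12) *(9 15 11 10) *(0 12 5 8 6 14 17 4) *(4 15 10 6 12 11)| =|(0 11 6 14 17 15 4)(3 10 9 8 12)| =35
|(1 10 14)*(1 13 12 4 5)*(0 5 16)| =9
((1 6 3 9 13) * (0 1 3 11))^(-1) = (0 11 6 1)(3 13 9)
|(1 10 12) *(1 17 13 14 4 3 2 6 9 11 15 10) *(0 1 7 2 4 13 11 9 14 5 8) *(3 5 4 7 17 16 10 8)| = |(0 1 17 11 15 8)(2 6 14 13 4 5 3 7)(10 12 16)| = 24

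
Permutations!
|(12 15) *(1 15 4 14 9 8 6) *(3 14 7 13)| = 11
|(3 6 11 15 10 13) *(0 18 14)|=6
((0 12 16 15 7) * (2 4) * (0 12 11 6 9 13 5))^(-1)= (0 5 13 9 6 11)(2 4)(7 15 16 12)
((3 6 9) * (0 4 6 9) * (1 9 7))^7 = ((0 4 6)(1 9 3 7))^7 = (0 4 6)(1 7 3 9)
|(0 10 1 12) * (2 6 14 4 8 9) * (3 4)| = 28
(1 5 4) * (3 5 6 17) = (1 6 17 3 5 4) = [0, 6, 2, 5, 1, 4, 17, 7, 8, 9, 10, 11, 12, 13, 14, 15, 16, 3]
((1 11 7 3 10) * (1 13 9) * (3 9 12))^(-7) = (1 11 7 9)(3 10 13 12)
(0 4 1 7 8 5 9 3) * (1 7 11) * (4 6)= (0 6 4 7 8 5 9 3)(1 11)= [6, 11, 2, 0, 7, 9, 4, 8, 5, 3, 10, 1]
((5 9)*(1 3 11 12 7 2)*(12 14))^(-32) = ((1 3 11 14 12 7 2)(5 9))^(-32) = (1 14 2 11 7 3 12)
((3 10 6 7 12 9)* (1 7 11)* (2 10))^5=(1 2 7 10 12 6 9 11 3)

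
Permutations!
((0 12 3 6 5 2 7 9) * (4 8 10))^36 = (0 5)(2 12)(3 7)(6 9)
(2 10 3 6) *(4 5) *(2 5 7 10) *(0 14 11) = [14, 1, 2, 6, 7, 4, 5, 10, 8, 9, 3, 0, 12, 13, 11] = (0 14 11)(3 6 5 4 7 10)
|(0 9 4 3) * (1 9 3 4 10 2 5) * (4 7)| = 10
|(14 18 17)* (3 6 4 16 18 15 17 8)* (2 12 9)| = 6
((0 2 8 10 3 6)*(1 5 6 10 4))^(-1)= ((0 2 8 4 1 5 6)(3 10))^(-1)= (0 6 5 1 4 8 2)(3 10)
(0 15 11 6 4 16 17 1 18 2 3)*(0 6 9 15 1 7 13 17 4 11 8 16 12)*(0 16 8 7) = (0 1 18 2 3 6 11 9 15 7 13 17)(4 12 16) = [1, 18, 3, 6, 12, 5, 11, 13, 8, 15, 10, 9, 16, 17, 14, 7, 4, 0, 2]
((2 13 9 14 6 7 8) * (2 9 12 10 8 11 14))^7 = ((2 13 12 10 8 9)(6 7 11 14))^7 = (2 13 12 10 8 9)(6 14 11 7)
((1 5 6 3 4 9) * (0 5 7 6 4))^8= (9)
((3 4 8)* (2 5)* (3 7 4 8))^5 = (2 5)(3 8 7 4)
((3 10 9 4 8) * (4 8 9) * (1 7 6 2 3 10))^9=((1 7 6 2 3)(4 9 8 10))^9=(1 3 2 6 7)(4 9 8 10)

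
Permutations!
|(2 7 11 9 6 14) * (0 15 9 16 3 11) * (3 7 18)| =|(0 15 9 6 14 2 18 3 11 16 7)| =11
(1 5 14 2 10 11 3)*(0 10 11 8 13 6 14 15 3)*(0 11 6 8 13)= (0 10 13 8)(1 5 15 3)(2 6 14)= [10, 5, 6, 1, 4, 15, 14, 7, 0, 9, 13, 11, 12, 8, 2, 3]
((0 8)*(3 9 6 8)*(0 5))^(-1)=((0 3 9 6 8 5))^(-1)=(0 5 8 6 9 3)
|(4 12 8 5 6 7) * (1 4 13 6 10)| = |(1 4 12 8 5 10)(6 7 13)| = 6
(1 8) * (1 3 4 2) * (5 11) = (1 8 3 4 2)(5 11) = [0, 8, 1, 4, 2, 11, 6, 7, 3, 9, 10, 5]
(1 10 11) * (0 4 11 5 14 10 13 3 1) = (0 4 11)(1 13 3)(5 14 10) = [4, 13, 2, 1, 11, 14, 6, 7, 8, 9, 5, 0, 12, 3, 10]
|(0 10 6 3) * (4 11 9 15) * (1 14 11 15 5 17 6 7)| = 22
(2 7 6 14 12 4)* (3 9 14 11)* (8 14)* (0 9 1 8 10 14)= (0 9 10 14 12 4 2 7 6 11 3 1 8)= [9, 8, 7, 1, 2, 5, 11, 6, 0, 10, 14, 3, 4, 13, 12]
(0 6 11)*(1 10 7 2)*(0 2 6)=(1 10 7 6 11 2)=[0, 10, 1, 3, 4, 5, 11, 6, 8, 9, 7, 2]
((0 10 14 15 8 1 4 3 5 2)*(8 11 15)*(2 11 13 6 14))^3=(1 5 13 8 3 15 14 4 11 6)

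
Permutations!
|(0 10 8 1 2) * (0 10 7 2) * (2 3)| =7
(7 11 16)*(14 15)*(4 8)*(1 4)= (1 4 8)(7 11 16)(14 15)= [0, 4, 2, 3, 8, 5, 6, 11, 1, 9, 10, 16, 12, 13, 15, 14, 7]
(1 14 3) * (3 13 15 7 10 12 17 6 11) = (1 14 13 15 7 10 12 17 6 11 3) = [0, 14, 2, 1, 4, 5, 11, 10, 8, 9, 12, 3, 17, 15, 13, 7, 16, 6]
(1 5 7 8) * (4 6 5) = (1 4 6 5 7 8) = [0, 4, 2, 3, 6, 7, 5, 8, 1]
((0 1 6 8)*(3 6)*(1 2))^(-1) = ((0 2 1 3 6 8))^(-1) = (0 8 6 3 1 2)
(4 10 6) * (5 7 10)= (4 5 7 10 6)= [0, 1, 2, 3, 5, 7, 4, 10, 8, 9, 6]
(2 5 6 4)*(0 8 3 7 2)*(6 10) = (0 8 3 7 2 5 10 6 4) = [8, 1, 5, 7, 0, 10, 4, 2, 3, 9, 6]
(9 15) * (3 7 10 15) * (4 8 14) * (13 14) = (3 7 10 15 9)(4 8 13 14) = [0, 1, 2, 7, 8, 5, 6, 10, 13, 3, 15, 11, 12, 14, 4, 9]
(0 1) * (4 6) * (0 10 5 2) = [1, 10, 0, 3, 6, 2, 4, 7, 8, 9, 5] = (0 1 10 5 2)(4 6)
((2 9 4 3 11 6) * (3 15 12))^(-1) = (2 6 11 3 12 15 4 9)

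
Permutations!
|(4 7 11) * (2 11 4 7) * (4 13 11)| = 6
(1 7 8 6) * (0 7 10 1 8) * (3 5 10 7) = (0 3 5 10 1 7)(6 8) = [3, 7, 2, 5, 4, 10, 8, 0, 6, 9, 1]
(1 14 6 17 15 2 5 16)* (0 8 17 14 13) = (0 8 17 15 2 5 16 1 13)(6 14) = [8, 13, 5, 3, 4, 16, 14, 7, 17, 9, 10, 11, 12, 0, 6, 2, 1, 15]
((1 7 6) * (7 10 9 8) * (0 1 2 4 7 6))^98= (0 7 4 2 6 8 9 10 1)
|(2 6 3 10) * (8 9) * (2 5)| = |(2 6 3 10 5)(8 9)| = 10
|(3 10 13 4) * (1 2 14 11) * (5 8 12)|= 12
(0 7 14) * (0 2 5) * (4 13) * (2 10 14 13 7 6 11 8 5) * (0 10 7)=(0 6 11 8 5 10 14 7 13 4)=[6, 1, 2, 3, 0, 10, 11, 13, 5, 9, 14, 8, 12, 4, 7]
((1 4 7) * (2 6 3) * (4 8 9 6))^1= ((1 8 9 6 3 2 4 7))^1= (1 8 9 6 3 2 4 7)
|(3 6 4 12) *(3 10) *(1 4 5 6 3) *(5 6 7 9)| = 12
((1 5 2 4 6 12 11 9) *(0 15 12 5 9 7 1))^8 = (0 15 12 11 7 1 9)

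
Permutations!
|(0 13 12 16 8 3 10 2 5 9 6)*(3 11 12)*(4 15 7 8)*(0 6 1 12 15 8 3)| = 26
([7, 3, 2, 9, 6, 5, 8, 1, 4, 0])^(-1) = [9, 7, 2, 1, 8, 5, 4, 0, 6, 3]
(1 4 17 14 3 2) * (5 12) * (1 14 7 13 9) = (1 4 17 7 13 9)(2 14 3)(5 12) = [0, 4, 14, 2, 17, 12, 6, 13, 8, 1, 10, 11, 5, 9, 3, 15, 16, 7]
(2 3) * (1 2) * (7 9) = (1 2 3)(7 9) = [0, 2, 3, 1, 4, 5, 6, 9, 8, 7]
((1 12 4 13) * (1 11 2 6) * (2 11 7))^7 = (13)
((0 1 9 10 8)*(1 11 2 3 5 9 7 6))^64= (11)(1 7 6)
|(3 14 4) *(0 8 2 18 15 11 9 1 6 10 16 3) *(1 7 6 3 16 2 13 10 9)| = 12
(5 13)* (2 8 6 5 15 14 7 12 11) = [0, 1, 8, 3, 4, 13, 5, 12, 6, 9, 10, 2, 11, 15, 7, 14] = (2 8 6 5 13 15 14 7 12 11)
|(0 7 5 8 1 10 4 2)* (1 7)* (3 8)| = |(0 1 10 4 2)(3 8 7 5)| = 20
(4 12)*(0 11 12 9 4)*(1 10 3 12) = (0 11 1 10 3 12)(4 9) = [11, 10, 2, 12, 9, 5, 6, 7, 8, 4, 3, 1, 0]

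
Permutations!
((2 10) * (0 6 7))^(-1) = ((0 6 7)(2 10))^(-1) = (0 7 6)(2 10)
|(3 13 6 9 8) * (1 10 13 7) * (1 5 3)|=|(1 10 13 6 9 8)(3 7 5)|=6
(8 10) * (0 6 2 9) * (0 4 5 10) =(0 6 2 9 4 5 10 8) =[6, 1, 9, 3, 5, 10, 2, 7, 0, 4, 8]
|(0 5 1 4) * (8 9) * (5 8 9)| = 5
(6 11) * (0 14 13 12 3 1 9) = [14, 9, 2, 1, 4, 5, 11, 7, 8, 0, 10, 6, 3, 12, 13] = (0 14 13 12 3 1 9)(6 11)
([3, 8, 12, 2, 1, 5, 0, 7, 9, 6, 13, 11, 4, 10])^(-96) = [12, 6, 1, 4, 9, 5, 2, 7, 0, 3, 10, 11, 8, 13]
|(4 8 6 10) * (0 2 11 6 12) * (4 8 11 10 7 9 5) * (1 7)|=35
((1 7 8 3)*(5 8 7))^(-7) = (1 5 8 3)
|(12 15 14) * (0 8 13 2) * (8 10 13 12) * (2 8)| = |(0 10 13 8 12 15 14 2)| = 8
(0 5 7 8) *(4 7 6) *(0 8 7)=[5, 1, 2, 3, 0, 6, 4, 7, 8]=(8)(0 5 6 4)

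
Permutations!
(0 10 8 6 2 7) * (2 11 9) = (0 10 8 6 11 9 2 7) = [10, 1, 7, 3, 4, 5, 11, 0, 6, 2, 8, 9]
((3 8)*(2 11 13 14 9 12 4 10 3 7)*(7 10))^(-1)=(2 7 4 12 9 14 13 11)(3 10 8)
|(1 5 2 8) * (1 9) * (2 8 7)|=4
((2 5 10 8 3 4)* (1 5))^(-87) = (1 3 5 4 10 2 8)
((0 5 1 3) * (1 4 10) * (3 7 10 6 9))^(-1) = ((0 5 4 6 9 3)(1 7 10))^(-1) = (0 3 9 6 4 5)(1 10 7)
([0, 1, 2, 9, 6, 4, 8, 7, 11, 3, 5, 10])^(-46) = [0, 1, 2, 3, 8, 6, 11, 7, 10, 9, 4, 5]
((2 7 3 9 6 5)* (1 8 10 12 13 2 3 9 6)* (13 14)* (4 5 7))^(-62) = (1 12 2 3 9 10 13 5 7 8 14 4 6) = ((1 8 10 12 14 13 2 4 5 3 6 7 9))^(-62)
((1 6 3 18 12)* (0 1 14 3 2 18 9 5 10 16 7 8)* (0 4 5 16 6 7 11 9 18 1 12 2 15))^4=((0 12 14 3 18 2 1 7 8 4 5 10 6 15)(9 16 11))^4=(0 18 8 6 14 1 5)(2 4 15 3 7 10 12)(9 16 11)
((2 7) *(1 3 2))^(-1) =((1 3 2 7))^(-1) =(1 7 2 3)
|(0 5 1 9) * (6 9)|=|(0 5 1 6 9)|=5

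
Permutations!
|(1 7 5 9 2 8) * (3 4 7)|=8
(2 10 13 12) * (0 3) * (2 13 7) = (0 3)(2 10 7)(12 13) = [3, 1, 10, 0, 4, 5, 6, 2, 8, 9, 7, 11, 13, 12]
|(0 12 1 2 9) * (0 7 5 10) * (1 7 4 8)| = |(0 12 7 5 10)(1 2 9 4 8)| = 5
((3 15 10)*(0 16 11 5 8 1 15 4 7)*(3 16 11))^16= (0 15 7 1 4 8 3 5 16 11 10)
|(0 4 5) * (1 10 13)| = 3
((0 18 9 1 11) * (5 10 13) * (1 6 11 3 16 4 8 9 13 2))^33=(0 2 8 18 1 9 13 3 6 5 16 11 10 4)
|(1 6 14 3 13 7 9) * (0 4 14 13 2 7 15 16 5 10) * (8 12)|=|(0 4 14 3 2 7 9 1 6 13 15 16 5 10)(8 12)|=14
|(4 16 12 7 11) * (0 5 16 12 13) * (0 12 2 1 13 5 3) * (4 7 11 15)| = |(0 3)(1 13 12 11 7 15 4 2)(5 16)| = 8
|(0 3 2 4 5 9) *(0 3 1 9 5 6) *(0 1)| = 6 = |(1 9 3 2 4 6)|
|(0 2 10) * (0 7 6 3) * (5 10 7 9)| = 15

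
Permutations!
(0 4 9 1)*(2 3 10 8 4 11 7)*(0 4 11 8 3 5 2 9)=[8, 4, 5, 10, 0, 2, 6, 9, 11, 1, 3, 7]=(0 8 11 7 9 1 4)(2 5)(3 10)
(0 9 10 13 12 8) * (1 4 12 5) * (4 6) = (0 9 10 13 5 1 6 4 12 8) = [9, 6, 2, 3, 12, 1, 4, 7, 0, 10, 13, 11, 8, 5]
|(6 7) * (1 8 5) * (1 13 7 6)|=|(1 8 5 13 7)|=5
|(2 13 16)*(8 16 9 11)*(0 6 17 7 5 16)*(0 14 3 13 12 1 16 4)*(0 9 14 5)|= 60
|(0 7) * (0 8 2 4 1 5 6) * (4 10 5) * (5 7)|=12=|(0 5 6)(1 4)(2 10 7 8)|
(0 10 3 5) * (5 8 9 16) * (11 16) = (0 10 3 8 9 11 16 5) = [10, 1, 2, 8, 4, 0, 6, 7, 9, 11, 3, 16, 12, 13, 14, 15, 5]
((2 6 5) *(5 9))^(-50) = (2 9)(5 6)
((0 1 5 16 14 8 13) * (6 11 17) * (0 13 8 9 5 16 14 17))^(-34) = (0 16 6)(1 17 11)(5 9 14)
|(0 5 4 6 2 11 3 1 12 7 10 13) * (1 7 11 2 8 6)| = 10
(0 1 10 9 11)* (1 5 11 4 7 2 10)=(0 5 11)(2 10 9 4 7)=[5, 1, 10, 3, 7, 11, 6, 2, 8, 4, 9, 0]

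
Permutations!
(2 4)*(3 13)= (2 4)(3 13)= [0, 1, 4, 13, 2, 5, 6, 7, 8, 9, 10, 11, 12, 3]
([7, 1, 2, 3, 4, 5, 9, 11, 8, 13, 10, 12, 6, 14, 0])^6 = (0 13 6 11)(7 14 9 12)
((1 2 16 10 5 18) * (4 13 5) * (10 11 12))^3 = (1 11 4 18 16 10 5 2 12 13) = ((1 2 16 11 12 10 4 13 5 18))^3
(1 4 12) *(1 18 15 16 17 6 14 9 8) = (1 4 12 18 15 16 17 6 14 9 8) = [0, 4, 2, 3, 12, 5, 14, 7, 1, 8, 10, 11, 18, 13, 9, 16, 17, 6, 15]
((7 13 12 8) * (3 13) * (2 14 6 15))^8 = (15)(3 8 13 7 12)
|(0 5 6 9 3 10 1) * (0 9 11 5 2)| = |(0 2)(1 9 3 10)(5 6 11)| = 12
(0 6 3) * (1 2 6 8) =(0 8 1 2 6 3) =[8, 2, 6, 0, 4, 5, 3, 7, 1]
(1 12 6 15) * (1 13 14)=(1 12 6 15 13 14)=[0, 12, 2, 3, 4, 5, 15, 7, 8, 9, 10, 11, 6, 14, 1, 13]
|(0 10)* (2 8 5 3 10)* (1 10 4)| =8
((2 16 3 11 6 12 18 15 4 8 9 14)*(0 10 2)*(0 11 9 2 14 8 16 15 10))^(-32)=((2 15 4 16 3 9 8)(6 12 18 10 14 11))^(-32)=(2 16 8 4 9 15 3)(6 14 18)(10 12 11)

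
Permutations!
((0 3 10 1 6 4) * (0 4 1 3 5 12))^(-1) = ((0 5 12)(1 6)(3 10))^(-1) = (0 12 5)(1 6)(3 10)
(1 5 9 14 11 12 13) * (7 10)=(1 5 9 14 11 12 13)(7 10)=[0, 5, 2, 3, 4, 9, 6, 10, 8, 14, 7, 12, 13, 1, 11]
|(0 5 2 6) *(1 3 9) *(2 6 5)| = |(0 2 5 6)(1 3 9)| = 12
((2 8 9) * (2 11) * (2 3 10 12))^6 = (2 12 10 3 11 9 8)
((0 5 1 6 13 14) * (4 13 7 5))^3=((0 4 13 14)(1 6 7 5))^3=(0 14 13 4)(1 5 7 6)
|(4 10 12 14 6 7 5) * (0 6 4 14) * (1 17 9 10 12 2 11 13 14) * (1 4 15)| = 18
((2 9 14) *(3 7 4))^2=(2 14 9)(3 4 7)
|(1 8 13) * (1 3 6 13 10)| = 3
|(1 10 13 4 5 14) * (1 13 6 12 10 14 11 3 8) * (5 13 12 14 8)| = 12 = |(1 8)(3 5 11)(4 13)(6 14 12 10)|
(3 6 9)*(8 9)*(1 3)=(1 3 6 8 9)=[0, 3, 2, 6, 4, 5, 8, 7, 9, 1]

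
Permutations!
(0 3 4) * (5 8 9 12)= (0 3 4)(5 8 9 12)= [3, 1, 2, 4, 0, 8, 6, 7, 9, 12, 10, 11, 5]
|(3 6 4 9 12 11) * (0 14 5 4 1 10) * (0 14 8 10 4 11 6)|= 35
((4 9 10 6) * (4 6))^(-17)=(4 9 10)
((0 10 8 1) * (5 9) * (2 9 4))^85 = (0 10 8 1)(2 9 5 4)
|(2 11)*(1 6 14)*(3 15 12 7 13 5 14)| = 18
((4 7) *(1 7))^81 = ((1 7 4))^81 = (7)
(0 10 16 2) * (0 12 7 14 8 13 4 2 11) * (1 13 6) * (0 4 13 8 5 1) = [10, 8, 12, 3, 2, 1, 0, 14, 6, 9, 16, 4, 7, 13, 5, 15, 11] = (0 10 16 11 4 2 12 7 14 5 1 8 6)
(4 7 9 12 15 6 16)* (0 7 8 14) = (0 7 9 12 15 6 16 4 8 14) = [7, 1, 2, 3, 8, 5, 16, 9, 14, 12, 10, 11, 15, 13, 0, 6, 4]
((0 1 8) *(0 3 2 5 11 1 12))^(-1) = (0 12)(1 11 5 2 3 8)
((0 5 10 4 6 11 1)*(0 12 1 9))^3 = (0 4 9 10 11 5 6)(1 12)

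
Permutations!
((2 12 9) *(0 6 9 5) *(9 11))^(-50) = ((0 6 11 9 2 12 5))^(-50) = (0 5 12 2 9 11 6)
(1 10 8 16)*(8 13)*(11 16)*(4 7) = (1 10 13 8 11 16)(4 7) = [0, 10, 2, 3, 7, 5, 6, 4, 11, 9, 13, 16, 12, 8, 14, 15, 1]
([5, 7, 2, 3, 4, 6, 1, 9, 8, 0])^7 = (0 5 6 1 7 9)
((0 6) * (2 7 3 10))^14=((0 6)(2 7 3 10))^14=(2 3)(7 10)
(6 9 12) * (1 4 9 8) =(1 4 9 12 6 8) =[0, 4, 2, 3, 9, 5, 8, 7, 1, 12, 10, 11, 6]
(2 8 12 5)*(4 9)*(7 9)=[0, 1, 8, 3, 7, 2, 6, 9, 12, 4, 10, 11, 5]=(2 8 12 5)(4 7 9)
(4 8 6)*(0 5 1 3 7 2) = (0 5 1 3 7 2)(4 8 6) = [5, 3, 0, 7, 8, 1, 4, 2, 6]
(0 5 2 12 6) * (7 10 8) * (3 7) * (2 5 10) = [10, 1, 12, 7, 4, 5, 0, 2, 3, 9, 8, 11, 6] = (0 10 8 3 7 2 12 6)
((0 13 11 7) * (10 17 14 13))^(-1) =((0 10 17 14 13 11 7))^(-1) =(0 7 11 13 14 17 10)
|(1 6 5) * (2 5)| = 4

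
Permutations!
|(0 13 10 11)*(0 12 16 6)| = |(0 13 10 11 12 16 6)| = 7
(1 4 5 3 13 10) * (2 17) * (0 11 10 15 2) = (0 11 10 1 4 5 3 13 15 2 17) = [11, 4, 17, 13, 5, 3, 6, 7, 8, 9, 1, 10, 12, 15, 14, 2, 16, 0]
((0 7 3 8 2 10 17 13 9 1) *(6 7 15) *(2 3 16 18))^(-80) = (0 16 17)(1 7 10)(2 9 6)(13 15 18)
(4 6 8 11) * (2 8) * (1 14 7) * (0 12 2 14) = (0 12 2 8 11 4 6 14 7 1) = [12, 0, 8, 3, 6, 5, 14, 1, 11, 9, 10, 4, 2, 13, 7]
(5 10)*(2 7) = (2 7)(5 10) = [0, 1, 7, 3, 4, 10, 6, 2, 8, 9, 5]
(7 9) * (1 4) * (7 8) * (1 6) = (1 4 6)(7 9 8) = [0, 4, 2, 3, 6, 5, 1, 9, 7, 8]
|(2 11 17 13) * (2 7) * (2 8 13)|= 3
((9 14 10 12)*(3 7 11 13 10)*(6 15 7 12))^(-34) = (3 9)(6 7 13)(10 15 11)(12 14)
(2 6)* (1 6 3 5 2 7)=(1 6 7)(2 3 5)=[0, 6, 3, 5, 4, 2, 7, 1]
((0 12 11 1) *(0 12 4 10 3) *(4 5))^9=(12)(0 3 10 4 5)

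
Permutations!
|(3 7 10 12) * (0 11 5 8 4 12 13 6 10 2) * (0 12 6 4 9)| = |(0 11 5 8 9)(2 12 3 7)(4 6 10 13)| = 20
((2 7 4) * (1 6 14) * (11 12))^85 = ((1 6 14)(2 7 4)(11 12))^85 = (1 6 14)(2 7 4)(11 12)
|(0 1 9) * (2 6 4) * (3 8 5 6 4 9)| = 14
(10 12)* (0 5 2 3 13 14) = (0 5 2 3 13 14)(10 12) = [5, 1, 3, 13, 4, 2, 6, 7, 8, 9, 12, 11, 10, 14, 0]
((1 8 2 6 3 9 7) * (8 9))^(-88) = ((1 9 7)(2 6 3 8))^(-88) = (1 7 9)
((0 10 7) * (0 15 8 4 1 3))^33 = ((0 10 7 15 8 4 1 3))^33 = (0 10 7 15 8 4 1 3)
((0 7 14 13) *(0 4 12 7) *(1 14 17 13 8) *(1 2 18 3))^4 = (1 18 8)(2 14 3)(4 13 17 7 12)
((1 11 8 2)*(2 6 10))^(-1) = ((1 11 8 6 10 2))^(-1) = (1 2 10 6 8 11)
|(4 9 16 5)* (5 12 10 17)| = 7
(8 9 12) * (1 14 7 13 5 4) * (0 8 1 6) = (0 8 9 12 1 14 7 13 5 4 6) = [8, 14, 2, 3, 6, 4, 0, 13, 9, 12, 10, 11, 1, 5, 7]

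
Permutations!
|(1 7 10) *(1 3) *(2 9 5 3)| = |(1 7 10 2 9 5 3)| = 7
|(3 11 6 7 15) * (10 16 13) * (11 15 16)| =6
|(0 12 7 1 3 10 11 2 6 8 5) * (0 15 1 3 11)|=35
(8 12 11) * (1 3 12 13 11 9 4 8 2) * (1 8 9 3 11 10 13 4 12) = (1 11 2 8 4 9 12 3)(10 13) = [0, 11, 8, 1, 9, 5, 6, 7, 4, 12, 13, 2, 3, 10]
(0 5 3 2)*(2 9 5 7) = [7, 1, 0, 9, 4, 3, 6, 2, 8, 5] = (0 7 2)(3 9 5)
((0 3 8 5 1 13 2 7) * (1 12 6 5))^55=((0 3 8 1 13 2 7)(5 12 6))^55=(0 7 2 13 1 8 3)(5 12 6)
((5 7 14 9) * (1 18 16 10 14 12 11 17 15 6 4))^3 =(1 10 5 11 6 18 14 7 17 4 16 9 12 15)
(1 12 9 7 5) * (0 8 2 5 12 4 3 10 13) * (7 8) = [7, 4, 5, 10, 3, 1, 6, 12, 2, 8, 13, 11, 9, 0] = (0 7 12 9 8 2 5 1 4 3 10 13)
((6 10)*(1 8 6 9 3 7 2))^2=(1 6 9 7)(2 8 10 3)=((1 8 6 10 9 3 7 2))^2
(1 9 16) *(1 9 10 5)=(1 10 5)(9 16)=[0, 10, 2, 3, 4, 1, 6, 7, 8, 16, 5, 11, 12, 13, 14, 15, 9]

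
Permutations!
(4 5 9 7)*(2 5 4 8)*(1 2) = [0, 2, 5, 3, 4, 9, 6, 8, 1, 7] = (1 2 5 9 7 8)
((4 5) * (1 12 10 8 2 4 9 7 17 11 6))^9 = (1 17 5 8)(2 12 11 9)(4 10 6 7)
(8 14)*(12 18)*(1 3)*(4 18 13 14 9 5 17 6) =(1 3)(4 18 12 13 14 8 9 5 17 6) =[0, 3, 2, 1, 18, 17, 4, 7, 9, 5, 10, 11, 13, 14, 8, 15, 16, 6, 12]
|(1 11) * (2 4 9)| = |(1 11)(2 4 9)| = 6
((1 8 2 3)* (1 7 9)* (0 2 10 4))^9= (10)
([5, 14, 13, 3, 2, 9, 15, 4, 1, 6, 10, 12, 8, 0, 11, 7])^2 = [9, 11, 0, 3, 13, 6, 7, 2, 14, 15, 10, 8, 1, 5, 12, 4]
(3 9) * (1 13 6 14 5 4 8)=[0, 13, 2, 9, 8, 4, 14, 7, 1, 3, 10, 11, 12, 6, 5]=(1 13 6 14 5 4 8)(3 9)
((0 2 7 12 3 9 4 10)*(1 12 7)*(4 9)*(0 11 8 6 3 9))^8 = ((0 2 1 12 9)(3 4 10 11 8 6))^8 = (0 12 2 9 1)(3 10 8)(4 11 6)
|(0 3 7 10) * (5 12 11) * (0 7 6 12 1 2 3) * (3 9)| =|(1 2 9 3 6 12 11 5)(7 10)| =8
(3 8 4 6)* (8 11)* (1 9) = [0, 9, 2, 11, 6, 5, 3, 7, 4, 1, 10, 8] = (1 9)(3 11 8 4 6)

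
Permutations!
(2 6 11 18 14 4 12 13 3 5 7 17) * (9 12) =(2 6 11 18 14 4 9 12 13 3 5 7 17) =[0, 1, 6, 5, 9, 7, 11, 17, 8, 12, 10, 18, 13, 3, 4, 15, 16, 2, 14]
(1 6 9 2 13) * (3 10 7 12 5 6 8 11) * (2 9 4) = (1 8 11 3 10 7 12 5 6 4 2 13) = [0, 8, 13, 10, 2, 6, 4, 12, 11, 9, 7, 3, 5, 1]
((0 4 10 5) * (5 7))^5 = (10)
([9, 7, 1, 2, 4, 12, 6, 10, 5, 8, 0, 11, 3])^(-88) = [8, 10, 7, 1, 4, 3, 6, 0, 12, 5, 9, 11, 2]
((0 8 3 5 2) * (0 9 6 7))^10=(0 3 2 6)(5 9 7 8)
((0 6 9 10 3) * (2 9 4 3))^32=(2 10 9)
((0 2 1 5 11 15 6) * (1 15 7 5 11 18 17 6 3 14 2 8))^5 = (0 5 8 18 1 17 11 6 7)(2 15 3 14)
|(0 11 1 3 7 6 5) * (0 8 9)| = 9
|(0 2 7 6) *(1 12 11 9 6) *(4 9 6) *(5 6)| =8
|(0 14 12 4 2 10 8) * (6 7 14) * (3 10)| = 10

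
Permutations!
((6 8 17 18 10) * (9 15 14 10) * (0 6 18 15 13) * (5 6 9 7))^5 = ((0 9 13)(5 6 8 17 15 14 10 18 7))^5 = (0 13 9)(5 14 6 10 8 18 17 7 15)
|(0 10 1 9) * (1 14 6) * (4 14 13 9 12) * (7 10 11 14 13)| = |(0 11 14 6 1 12 4 13 9)(7 10)| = 18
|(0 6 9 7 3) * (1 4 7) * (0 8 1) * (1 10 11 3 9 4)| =|(0 6 4 7 9)(3 8 10 11)| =20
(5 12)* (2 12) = (2 12 5) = [0, 1, 12, 3, 4, 2, 6, 7, 8, 9, 10, 11, 5]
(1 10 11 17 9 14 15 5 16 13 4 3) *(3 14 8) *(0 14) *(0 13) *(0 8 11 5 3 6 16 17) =(0 14 15 3 1 10 5 17 9 11)(4 13)(6 16 8) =[14, 10, 2, 1, 13, 17, 16, 7, 6, 11, 5, 0, 12, 4, 15, 3, 8, 9]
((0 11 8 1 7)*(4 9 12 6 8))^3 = (0 9 8)(1 11 12)(4 6 7)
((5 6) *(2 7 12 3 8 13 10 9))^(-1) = (2 9 10 13 8 3 12 7)(5 6)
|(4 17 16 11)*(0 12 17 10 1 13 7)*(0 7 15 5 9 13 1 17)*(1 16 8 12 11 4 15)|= |(0 11 15 5 9 13 1 16 4 10 17 8 12)|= 13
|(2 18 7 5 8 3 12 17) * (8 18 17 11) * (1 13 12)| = |(1 13 12 11 8 3)(2 17)(5 18 7)| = 6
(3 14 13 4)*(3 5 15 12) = (3 14 13 4 5 15 12) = [0, 1, 2, 14, 5, 15, 6, 7, 8, 9, 10, 11, 3, 4, 13, 12]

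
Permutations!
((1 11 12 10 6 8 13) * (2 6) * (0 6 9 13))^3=((0 6 8)(1 11 12 10 2 9 13))^3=(1 10 13 12 9 11 2)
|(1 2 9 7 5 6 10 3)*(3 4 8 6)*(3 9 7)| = 12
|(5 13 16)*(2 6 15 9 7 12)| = |(2 6 15 9 7 12)(5 13 16)| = 6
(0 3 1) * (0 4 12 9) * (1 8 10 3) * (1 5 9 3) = (0 5 9)(1 4 12 3 8 10) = [5, 4, 2, 8, 12, 9, 6, 7, 10, 0, 1, 11, 3]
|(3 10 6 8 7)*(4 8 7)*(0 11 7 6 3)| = 6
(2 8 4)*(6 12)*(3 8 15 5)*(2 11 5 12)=(2 15 12 6)(3 8 4 11 5)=[0, 1, 15, 8, 11, 3, 2, 7, 4, 9, 10, 5, 6, 13, 14, 12]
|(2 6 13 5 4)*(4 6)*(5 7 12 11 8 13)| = 10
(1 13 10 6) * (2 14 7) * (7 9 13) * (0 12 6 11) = (0 12 6 1 7 2 14 9 13 10 11) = [12, 7, 14, 3, 4, 5, 1, 2, 8, 13, 11, 0, 6, 10, 9]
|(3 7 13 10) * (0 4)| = |(0 4)(3 7 13 10)| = 4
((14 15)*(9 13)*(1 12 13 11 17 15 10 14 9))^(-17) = ((1 12 13)(9 11 17 15)(10 14))^(-17) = (1 12 13)(9 15 17 11)(10 14)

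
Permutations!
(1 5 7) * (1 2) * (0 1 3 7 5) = (0 1)(2 3 7) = [1, 0, 3, 7, 4, 5, 6, 2]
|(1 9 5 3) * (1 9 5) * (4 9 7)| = 6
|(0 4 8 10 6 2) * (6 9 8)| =12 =|(0 4 6 2)(8 10 9)|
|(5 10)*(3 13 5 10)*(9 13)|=4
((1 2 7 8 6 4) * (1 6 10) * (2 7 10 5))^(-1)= (1 10 2 5 8 7)(4 6)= ((1 7 8 5 2 10)(4 6))^(-1)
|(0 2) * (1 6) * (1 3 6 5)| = 2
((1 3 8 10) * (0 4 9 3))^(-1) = ((0 4 9 3 8 10 1))^(-1) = (0 1 10 8 3 9 4)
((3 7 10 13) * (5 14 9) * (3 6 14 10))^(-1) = (3 7)(5 9 14 6 13 10)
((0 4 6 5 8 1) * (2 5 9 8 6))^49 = ((0 4 2 5 6 9 8 1))^49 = (0 4 2 5 6 9 8 1)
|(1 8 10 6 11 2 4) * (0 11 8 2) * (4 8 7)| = 14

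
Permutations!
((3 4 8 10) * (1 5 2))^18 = ((1 5 2)(3 4 8 10))^18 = (3 8)(4 10)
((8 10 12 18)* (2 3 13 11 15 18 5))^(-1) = ((2 3 13 11 15 18 8 10 12 5))^(-1) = (2 5 12 10 8 18 15 11 13 3)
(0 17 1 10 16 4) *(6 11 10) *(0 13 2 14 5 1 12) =(0 17 12)(1 6 11 10 16 4 13 2 14 5) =[17, 6, 14, 3, 13, 1, 11, 7, 8, 9, 16, 10, 0, 2, 5, 15, 4, 12]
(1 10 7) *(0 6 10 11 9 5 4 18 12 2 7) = (0 6 10)(1 11 9 5 4 18 12 2 7) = [6, 11, 7, 3, 18, 4, 10, 1, 8, 5, 0, 9, 2, 13, 14, 15, 16, 17, 12]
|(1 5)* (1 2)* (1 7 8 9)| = 6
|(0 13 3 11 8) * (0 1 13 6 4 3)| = 8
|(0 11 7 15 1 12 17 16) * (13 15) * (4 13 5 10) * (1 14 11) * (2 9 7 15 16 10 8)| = 120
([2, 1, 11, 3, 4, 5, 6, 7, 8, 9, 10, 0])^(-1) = (0 11 2)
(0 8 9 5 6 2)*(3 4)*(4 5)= (0 8 9 4 3 5 6 2)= [8, 1, 0, 5, 3, 6, 2, 7, 9, 4]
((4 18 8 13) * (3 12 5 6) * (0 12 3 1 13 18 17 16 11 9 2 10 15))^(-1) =(0 15 10 2 9 11 16 17 4 13 1 6 5 12)(8 18)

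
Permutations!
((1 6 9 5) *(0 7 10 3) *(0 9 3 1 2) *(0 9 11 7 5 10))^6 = (0 6 2 11 10)(1 5 3 9 7)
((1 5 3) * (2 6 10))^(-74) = ((1 5 3)(2 6 10))^(-74) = (1 5 3)(2 6 10)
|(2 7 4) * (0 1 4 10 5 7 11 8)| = 6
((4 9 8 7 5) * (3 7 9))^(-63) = (3 7 5 4)(8 9)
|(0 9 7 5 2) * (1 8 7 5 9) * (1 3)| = 8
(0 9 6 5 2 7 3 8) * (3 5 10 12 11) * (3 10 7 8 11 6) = (0 9 3 11 10 12 6 7 5 2 8) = [9, 1, 8, 11, 4, 2, 7, 5, 0, 3, 12, 10, 6]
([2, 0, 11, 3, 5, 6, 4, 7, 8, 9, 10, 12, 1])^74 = [1, 12, 0, 3, 6, 4, 5, 7, 8, 9, 10, 2, 11]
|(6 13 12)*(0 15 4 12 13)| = |(0 15 4 12 6)| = 5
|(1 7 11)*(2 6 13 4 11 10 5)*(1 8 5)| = |(1 7 10)(2 6 13 4 11 8 5)| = 21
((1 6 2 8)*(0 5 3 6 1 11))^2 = (0 3 2 11 5 6 8)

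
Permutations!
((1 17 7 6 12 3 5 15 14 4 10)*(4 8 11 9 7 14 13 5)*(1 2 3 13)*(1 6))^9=(1 14 11 7 17 8 9)(2 3 4 10)(5 13 12 6 15)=((1 17 14 8 11 9 7)(2 3 4 10)(5 15 6 12 13))^9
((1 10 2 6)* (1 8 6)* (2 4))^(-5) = (1 2 4 10)(6 8)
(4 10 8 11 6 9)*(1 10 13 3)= (1 10 8 11 6 9 4 13 3)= [0, 10, 2, 1, 13, 5, 9, 7, 11, 4, 8, 6, 12, 3]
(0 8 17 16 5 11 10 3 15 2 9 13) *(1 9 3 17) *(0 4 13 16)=(0 8 1 9 16 5 11 10 17)(2 3 15)(4 13)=[8, 9, 3, 15, 13, 11, 6, 7, 1, 16, 17, 10, 12, 4, 14, 2, 5, 0]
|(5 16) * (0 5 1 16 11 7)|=4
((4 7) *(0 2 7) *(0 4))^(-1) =((0 2 7))^(-1) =(0 7 2)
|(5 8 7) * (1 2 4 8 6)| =|(1 2 4 8 7 5 6)| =7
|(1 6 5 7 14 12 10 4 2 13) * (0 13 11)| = 12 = |(0 13 1 6 5 7 14 12 10 4 2 11)|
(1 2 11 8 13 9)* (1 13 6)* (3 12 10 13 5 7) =(1 2 11 8 6)(3 12 10 13 9 5 7) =[0, 2, 11, 12, 4, 7, 1, 3, 6, 5, 13, 8, 10, 9]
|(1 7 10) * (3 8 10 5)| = |(1 7 5 3 8 10)| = 6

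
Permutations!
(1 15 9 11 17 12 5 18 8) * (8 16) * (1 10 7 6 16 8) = (1 15 9 11 17 12 5 18 8 10 7 6 16) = [0, 15, 2, 3, 4, 18, 16, 6, 10, 11, 7, 17, 5, 13, 14, 9, 1, 12, 8]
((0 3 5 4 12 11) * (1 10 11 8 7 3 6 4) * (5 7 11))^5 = (0 11 8 12 4 6)(1 5 10)(3 7)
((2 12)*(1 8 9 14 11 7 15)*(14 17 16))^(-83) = (1 7 14 17 8 15 11 16 9)(2 12)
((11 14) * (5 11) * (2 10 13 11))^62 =(2 13 14)(5 10 11) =((2 10 13 11 14 5))^62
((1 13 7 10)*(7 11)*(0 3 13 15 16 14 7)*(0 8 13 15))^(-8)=(16)(8 13 11)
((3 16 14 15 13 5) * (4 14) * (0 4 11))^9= ((0 4 14 15 13 5 3 16 11))^9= (16)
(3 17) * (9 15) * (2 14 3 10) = (2 14 3 17 10)(9 15) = [0, 1, 14, 17, 4, 5, 6, 7, 8, 15, 2, 11, 12, 13, 3, 9, 16, 10]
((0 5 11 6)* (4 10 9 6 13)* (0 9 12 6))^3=(0 13 12)(4 6 5)(9 11 10)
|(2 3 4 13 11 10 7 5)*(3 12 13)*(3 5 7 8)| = |(2 12 13 11 10 8 3 4 5)| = 9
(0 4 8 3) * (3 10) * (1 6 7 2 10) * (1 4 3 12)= (0 3)(1 6 7 2 10 12)(4 8)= [3, 6, 10, 0, 8, 5, 7, 2, 4, 9, 12, 11, 1]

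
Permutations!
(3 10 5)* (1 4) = (1 4)(3 10 5) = [0, 4, 2, 10, 1, 3, 6, 7, 8, 9, 5]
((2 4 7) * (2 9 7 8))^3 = (7 9)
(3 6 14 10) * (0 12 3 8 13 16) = [12, 1, 2, 6, 4, 5, 14, 7, 13, 9, 8, 11, 3, 16, 10, 15, 0] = (0 12 3 6 14 10 8 13 16)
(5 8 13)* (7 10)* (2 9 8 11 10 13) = [0, 1, 9, 3, 4, 11, 6, 13, 2, 8, 7, 10, 12, 5] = (2 9 8)(5 11 10 7 13)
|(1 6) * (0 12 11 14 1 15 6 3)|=6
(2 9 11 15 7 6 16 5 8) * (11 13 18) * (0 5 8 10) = (0 5 10)(2 9 13 18 11 15 7 6 16 8) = [5, 1, 9, 3, 4, 10, 16, 6, 2, 13, 0, 15, 12, 18, 14, 7, 8, 17, 11]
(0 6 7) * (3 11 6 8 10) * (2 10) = (0 8 2 10 3 11 6 7) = [8, 1, 10, 11, 4, 5, 7, 0, 2, 9, 3, 6]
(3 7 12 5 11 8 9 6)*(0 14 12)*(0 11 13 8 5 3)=(0 14 12 3 7 11 5 13 8 9 6)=[14, 1, 2, 7, 4, 13, 0, 11, 9, 6, 10, 5, 3, 8, 12]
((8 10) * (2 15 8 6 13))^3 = (2 10)(6 15)(8 13)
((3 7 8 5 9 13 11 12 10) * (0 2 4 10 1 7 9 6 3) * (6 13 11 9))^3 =((0 2 4 10)(1 7 8 5 13 9 11 12)(3 6))^3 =(0 10 4 2)(1 5 11 7 13 12 8 9)(3 6)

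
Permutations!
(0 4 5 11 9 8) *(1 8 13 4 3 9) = (0 3 9 13 4 5 11 1 8) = [3, 8, 2, 9, 5, 11, 6, 7, 0, 13, 10, 1, 12, 4]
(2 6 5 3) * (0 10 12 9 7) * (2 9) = (0 10 12 2 6 5 3 9 7) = [10, 1, 6, 9, 4, 3, 5, 0, 8, 7, 12, 11, 2]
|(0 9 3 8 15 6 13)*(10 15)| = |(0 9 3 8 10 15 6 13)| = 8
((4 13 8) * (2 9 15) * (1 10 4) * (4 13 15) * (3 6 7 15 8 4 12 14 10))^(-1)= (1 8 4 13 10 14 12 9 2 15 7 6 3)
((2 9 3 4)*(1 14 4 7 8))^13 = ((1 14 4 2 9 3 7 8))^13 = (1 3 4 8 9 14 7 2)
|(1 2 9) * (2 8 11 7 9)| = 5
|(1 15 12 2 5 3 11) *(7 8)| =|(1 15 12 2 5 3 11)(7 8)| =14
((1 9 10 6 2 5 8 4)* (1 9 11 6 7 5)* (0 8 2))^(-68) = (0 11 2 7 9 8 6 1 5 10 4)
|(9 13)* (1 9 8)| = 4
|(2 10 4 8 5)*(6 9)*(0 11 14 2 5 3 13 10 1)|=|(0 11 14 2 1)(3 13 10 4 8)(6 9)|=10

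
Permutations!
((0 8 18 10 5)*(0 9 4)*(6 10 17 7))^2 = ((0 8 18 17 7 6 10 5 9 4))^2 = (0 18 7 10 9)(4 8 17 6 5)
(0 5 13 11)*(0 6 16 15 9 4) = (0 5 13 11 6 16 15 9 4) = [5, 1, 2, 3, 0, 13, 16, 7, 8, 4, 10, 6, 12, 11, 14, 9, 15]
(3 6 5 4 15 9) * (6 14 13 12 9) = [0, 1, 2, 14, 15, 4, 5, 7, 8, 3, 10, 11, 9, 12, 13, 6] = (3 14 13 12 9)(4 15 6 5)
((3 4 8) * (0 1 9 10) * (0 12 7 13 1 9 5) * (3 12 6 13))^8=(0 9 10 6 13 1 5)(3 12 4 7 8)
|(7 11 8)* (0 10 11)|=|(0 10 11 8 7)|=5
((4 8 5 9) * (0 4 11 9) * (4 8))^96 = (11)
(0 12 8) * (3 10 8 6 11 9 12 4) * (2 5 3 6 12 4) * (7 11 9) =[2, 1, 5, 10, 6, 3, 9, 11, 0, 4, 8, 7, 12] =(12)(0 2 5 3 10 8)(4 6 9)(7 11)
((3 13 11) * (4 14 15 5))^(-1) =(3 11 13)(4 5 15 14)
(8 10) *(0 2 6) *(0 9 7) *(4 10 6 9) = [2, 1, 9, 3, 10, 5, 4, 0, 6, 7, 8] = (0 2 9 7)(4 10 8 6)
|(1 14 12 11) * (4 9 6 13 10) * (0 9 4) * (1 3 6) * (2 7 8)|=30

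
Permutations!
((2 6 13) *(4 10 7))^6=(13)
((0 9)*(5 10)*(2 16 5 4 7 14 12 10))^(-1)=(0 9)(2 5 16)(4 10 12 14 7)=((0 9)(2 16 5)(4 7 14 12 10))^(-1)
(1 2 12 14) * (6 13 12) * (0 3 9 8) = (0 3 9 8)(1 2 6 13 12 14) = [3, 2, 6, 9, 4, 5, 13, 7, 0, 8, 10, 11, 14, 12, 1]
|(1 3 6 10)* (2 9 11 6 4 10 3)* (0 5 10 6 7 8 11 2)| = 12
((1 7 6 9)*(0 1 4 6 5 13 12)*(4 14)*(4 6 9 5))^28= (0 13 6 9 7)(1 12 5 14 4)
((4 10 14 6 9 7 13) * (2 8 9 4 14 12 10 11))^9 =(14)(10 12)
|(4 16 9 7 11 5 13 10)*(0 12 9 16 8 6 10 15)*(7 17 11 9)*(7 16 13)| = 20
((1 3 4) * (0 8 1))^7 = (0 1 4 8 3)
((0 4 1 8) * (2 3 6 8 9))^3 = (0 9 6 4 2 8 1 3)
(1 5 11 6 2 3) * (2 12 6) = [0, 5, 3, 1, 4, 11, 12, 7, 8, 9, 10, 2, 6] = (1 5 11 2 3)(6 12)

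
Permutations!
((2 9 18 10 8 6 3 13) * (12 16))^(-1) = ((2 9 18 10 8 6 3 13)(12 16))^(-1) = (2 13 3 6 8 10 18 9)(12 16)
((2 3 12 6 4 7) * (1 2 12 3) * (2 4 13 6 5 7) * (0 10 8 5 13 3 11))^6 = (0 13 8 3 7)(5 11 12 10 6)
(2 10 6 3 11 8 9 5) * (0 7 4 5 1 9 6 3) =[7, 9, 10, 11, 5, 2, 0, 4, 6, 1, 3, 8] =(0 7 4 5 2 10 3 11 8 6)(1 9)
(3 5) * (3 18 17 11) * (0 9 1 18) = (0 9 1 18 17 11 3 5) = [9, 18, 2, 5, 4, 0, 6, 7, 8, 1, 10, 3, 12, 13, 14, 15, 16, 11, 17]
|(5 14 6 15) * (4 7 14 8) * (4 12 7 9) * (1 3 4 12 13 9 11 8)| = |(1 3 4 11 8 13 9 12 7 14 6 15 5)| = 13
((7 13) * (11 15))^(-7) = (7 13)(11 15)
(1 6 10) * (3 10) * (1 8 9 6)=[0, 1, 2, 10, 4, 5, 3, 7, 9, 6, 8]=(3 10 8 9 6)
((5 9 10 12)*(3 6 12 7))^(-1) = (3 7 10 9 5 12 6) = ((3 6 12 5 9 10 7))^(-1)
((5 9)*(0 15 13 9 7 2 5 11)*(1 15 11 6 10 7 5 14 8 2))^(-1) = ((0 11)(1 15 13 9 6 10 7)(2 14 8))^(-1) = (0 11)(1 7 10 6 9 13 15)(2 8 14)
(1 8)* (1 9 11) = (1 8 9 11) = [0, 8, 2, 3, 4, 5, 6, 7, 9, 11, 10, 1]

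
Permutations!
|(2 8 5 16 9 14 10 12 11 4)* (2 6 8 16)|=11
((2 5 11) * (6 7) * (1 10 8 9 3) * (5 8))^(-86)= ((1 10 5 11 2 8 9 3)(6 7))^(-86)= (1 5 2 9)(3 10 11 8)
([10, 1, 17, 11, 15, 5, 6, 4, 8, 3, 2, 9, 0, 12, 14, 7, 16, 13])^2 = [2, 1, 13, 9, 7, 5, 6, 15, 8, 11, 17, 3, 10, 0, 14, 4, 16, 12]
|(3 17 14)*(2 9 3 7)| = |(2 9 3 17 14 7)| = 6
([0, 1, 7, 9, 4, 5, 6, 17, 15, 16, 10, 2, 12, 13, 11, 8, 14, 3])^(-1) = [0, 1, 11, 17, 4, 5, 6, 2, 15, 3, 10, 14, 12, 13, 16, 8, 9, 7]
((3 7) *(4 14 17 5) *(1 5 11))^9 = (1 14)(3 7)(4 11)(5 17)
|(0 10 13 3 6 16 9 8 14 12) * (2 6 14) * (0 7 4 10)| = |(2 6 16 9 8)(3 14 12 7 4 10 13)| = 35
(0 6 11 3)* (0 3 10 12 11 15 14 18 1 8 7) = [6, 8, 2, 3, 4, 5, 15, 0, 7, 9, 12, 10, 11, 13, 18, 14, 16, 17, 1] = (0 6 15 14 18 1 8 7)(10 12 11)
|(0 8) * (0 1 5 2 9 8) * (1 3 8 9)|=|(9)(1 5 2)(3 8)|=6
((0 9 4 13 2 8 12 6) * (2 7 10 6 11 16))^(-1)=(0 6 10 7 13 4 9)(2 16 11 12 8)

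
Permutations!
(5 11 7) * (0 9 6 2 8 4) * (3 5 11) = [9, 1, 8, 5, 0, 3, 2, 11, 4, 6, 10, 7] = (0 9 6 2 8 4)(3 5)(7 11)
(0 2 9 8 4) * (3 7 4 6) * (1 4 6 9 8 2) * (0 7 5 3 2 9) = (9)(0 1 4 7 6 2 8)(3 5) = [1, 4, 8, 5, 7, 3, 2, 6, 0, 9]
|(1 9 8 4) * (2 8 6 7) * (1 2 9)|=|(2 8 4)(6 7 9)|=3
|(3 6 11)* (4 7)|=6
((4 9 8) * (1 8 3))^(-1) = (1 3 9 4 8)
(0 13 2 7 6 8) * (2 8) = (0 13 8)(2 7 6) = [13, 1, 7, 3, 4, 5, 2, 6, 0, 9, 10, 11, 12, 8]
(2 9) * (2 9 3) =(9)(2 3) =[0, 1, 3, 2, 4, 5, 6, 7, 8, 9]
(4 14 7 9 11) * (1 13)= (1 13)(4 14 7 9 11)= [0, 13, 2, 3, 14, 5, 6, 9, 8, 11, 10, 4, 12, 1, 7]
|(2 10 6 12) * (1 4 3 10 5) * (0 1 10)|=20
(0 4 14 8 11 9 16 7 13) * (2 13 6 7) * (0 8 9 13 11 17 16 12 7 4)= [0, 1, 11, 3, 14, 5, 4, 6, 17, 12, 10, 13, 7, 8, 9, 15, 2, 16]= (2 11 13 8 17 16)(4 14 9 12 7 6)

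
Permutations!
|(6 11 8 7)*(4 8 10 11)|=|(4 8 7 6)(10 11)|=4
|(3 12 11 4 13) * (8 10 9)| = 15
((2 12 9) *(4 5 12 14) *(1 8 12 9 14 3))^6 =(1 9 14)(2 4 8)(3 5 12)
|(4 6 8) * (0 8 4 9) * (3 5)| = 6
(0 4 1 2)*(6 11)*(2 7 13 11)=(0 4 1 7 13 11 6 2)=[4, 7, 0, 3, 1, 5, 2, 13, 8, 9, 10, 6, 12, 11]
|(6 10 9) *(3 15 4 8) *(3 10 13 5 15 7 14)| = |(3 7 14)(4 8 10 9 6 13 5 15)| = 24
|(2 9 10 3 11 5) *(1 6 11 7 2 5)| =15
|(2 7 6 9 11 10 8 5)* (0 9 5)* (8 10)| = 4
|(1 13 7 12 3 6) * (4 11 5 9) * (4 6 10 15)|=12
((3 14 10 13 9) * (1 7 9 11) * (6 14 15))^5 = ((1 7 9 3 15 6 14 10 13 11))^5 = (1 6)(3 13)(7 14)(9 10)(11 15)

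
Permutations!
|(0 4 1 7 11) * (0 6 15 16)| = |(0 4 1 7 11 6 15 16)| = 8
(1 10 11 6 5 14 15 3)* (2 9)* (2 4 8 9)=(1 10 11 6 5 14 15 3)(4 8 9)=[0, 10, 2, 1, 8, 14, 5, 7, 9, 4, 11, 6, 12, 13, 15, 3]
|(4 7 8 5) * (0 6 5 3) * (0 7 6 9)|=|(0 9)(3 7 8)(4 6 5)|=6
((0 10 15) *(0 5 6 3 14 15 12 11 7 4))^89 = ((0 10 12 11 7 4)(3 14 15 5 6))^89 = (0 4 7 11 12 10)(3 6 5 15 14)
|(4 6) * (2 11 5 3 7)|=10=|(2 11 5 3 7)(4 6)|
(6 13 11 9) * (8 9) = [0, 1, 2, 3, 4, 5, 13, 7, 9, 6, 10, 8, 12, 11] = (6 13 11 8 9)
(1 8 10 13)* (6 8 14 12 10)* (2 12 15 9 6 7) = (1 14 15 9 6 8 7 2 12 10 13) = [0, 14, 12, 3, 4, 5, 8, 2, 7, 6, 13, 11, 10, 1, 15, 9]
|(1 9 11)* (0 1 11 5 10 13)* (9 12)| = 7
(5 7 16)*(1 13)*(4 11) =(1 13)(4 11)(5 7 16) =[0, 13, 2, 3, 11, 7, 6, 16, 8, 9, 10, 4, 12, 1, 14, 15, 5]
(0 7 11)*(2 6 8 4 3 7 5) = [5, 1, 6, 7, 3, 2, 8, 11, 4, 9, 10, 0] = (0 5 2 6 8 4 3 7 11)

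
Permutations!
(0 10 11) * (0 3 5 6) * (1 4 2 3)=(0 10 11 1 4 2 3 5 6)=[10, 4, 3, 5, 2, 6, 0, 7, 8, 9, 11, 1]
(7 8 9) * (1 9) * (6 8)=(1 9 7 6 8)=[0, 9, 2, 3, 4, 5, 8, 6, 1, 7]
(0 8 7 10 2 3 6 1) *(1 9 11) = [8, 0, 3, 6, 4, 5, 9, 10, 7, 11, 2, 1] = (0 8 7 10 2 3 6 9 11 1)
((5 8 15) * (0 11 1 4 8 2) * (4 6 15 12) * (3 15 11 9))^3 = ((0 9 3 15 5 2)(1 6 11)(4 8 12))^3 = (0 15)(2 3)(5 9)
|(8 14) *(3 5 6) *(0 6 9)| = |(0 6 3 5 9)(8 14)| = 10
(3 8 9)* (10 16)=[0, 1, 2, 8, 4, 5, 6, 7, 9, 3, 16, 11, 12, 13, 14, 15, 10]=(3 8 9)(10 16)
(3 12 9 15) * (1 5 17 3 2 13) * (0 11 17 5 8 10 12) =(0 11 17 3)(1 8 10 12 9 15 2 13) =[11, 8, 13, 0, 4, 5, 6, 7, 10, 15, 12, 17, 9, 1, 14, 2, 16, 3]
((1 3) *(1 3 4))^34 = (4)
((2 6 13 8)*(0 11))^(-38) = (2 13)(6 8)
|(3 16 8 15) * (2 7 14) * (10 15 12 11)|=21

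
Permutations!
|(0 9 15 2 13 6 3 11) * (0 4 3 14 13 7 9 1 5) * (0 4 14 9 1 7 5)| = |(0 7 1)(2 5 4 3 11 14 13 6 9 15)| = 30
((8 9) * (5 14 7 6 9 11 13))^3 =(5 6 11 14 9 13 7 8)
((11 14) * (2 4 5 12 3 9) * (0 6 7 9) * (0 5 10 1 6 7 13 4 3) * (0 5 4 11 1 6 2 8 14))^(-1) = ((0 7 9 8 14 1 2 3 4 10 6 13 11)(5 12))^(-1) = (0 11 13 6 10 4 3 2 1 14 8 9 7)(5 12)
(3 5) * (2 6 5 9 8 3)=(2 6 5)(3 9 8)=[0, 1, 6, 9, 4, 2, 5, 7, 3, 8]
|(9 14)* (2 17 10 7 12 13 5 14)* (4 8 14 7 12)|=11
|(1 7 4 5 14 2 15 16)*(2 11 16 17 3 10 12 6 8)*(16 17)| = |(1 7 4 5 14 11 17 3 10 12 6 8 2 15 16)| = 15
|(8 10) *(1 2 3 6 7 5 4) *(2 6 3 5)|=6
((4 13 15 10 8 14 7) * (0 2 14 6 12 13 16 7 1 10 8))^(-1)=(0 10 1 14 2)(4 7 16)(6 8 15 13 12)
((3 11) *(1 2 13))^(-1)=(1 13 2)(3 11)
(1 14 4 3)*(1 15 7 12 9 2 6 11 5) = (1 14 4 3 15 7 12 9 2 6 11 5) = [0, 14, 6, 15, 3, 1, 11, 12, 8, 2, 10, 5, 9, 13, 4, 7]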